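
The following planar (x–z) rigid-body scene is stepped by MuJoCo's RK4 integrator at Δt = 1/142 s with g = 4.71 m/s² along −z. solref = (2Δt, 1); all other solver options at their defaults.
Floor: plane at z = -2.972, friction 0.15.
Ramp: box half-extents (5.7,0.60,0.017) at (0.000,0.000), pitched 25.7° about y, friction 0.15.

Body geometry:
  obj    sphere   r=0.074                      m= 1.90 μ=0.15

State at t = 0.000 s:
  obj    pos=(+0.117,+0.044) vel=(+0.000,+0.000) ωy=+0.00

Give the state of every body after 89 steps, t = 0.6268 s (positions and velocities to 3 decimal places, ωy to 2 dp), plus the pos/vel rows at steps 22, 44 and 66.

State at t = 0.6268 s:
  obj    pos=(+0.376,-0.080) vel=(+0.824,-0.397) ωy=+12.35

Key-timestep trajectory:
   step    t(s)  obj.x    obj.z    obj.vx   obj.vz 
     22  0.1549   +0.133  +0.037  +0.204  -0.098
     44  0.3099   +0.180  +0.014  +0.408  -0.196
     66  0.4648   +0.259  -0.024  +0.611  -0.294


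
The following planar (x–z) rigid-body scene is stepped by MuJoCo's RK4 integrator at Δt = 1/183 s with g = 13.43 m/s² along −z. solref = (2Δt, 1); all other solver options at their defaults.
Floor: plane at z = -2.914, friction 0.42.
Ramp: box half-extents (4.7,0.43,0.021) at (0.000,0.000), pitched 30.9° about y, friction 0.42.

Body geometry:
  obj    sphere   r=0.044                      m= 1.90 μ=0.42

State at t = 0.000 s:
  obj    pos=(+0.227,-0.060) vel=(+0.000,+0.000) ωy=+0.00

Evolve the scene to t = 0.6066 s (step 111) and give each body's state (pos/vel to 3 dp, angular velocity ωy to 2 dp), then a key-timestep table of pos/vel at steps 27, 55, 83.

State at t = 0.6066 s:
  obj    pos=(+1.005,-0.526) vel=(+2.564,-1.534) ωy=+67.89

Key-timestep trajectory:
   step    t(s)  obj.x    obj.z    obj.vx   obj.vz 
     27  0.1475   +0.273  -0.088  +0.624  -0.373
     55  0.3005   +0.418  -0.174  +1.271  -0.760
     83  0.4536   +0.662  -0.320  +1.917  -1.147


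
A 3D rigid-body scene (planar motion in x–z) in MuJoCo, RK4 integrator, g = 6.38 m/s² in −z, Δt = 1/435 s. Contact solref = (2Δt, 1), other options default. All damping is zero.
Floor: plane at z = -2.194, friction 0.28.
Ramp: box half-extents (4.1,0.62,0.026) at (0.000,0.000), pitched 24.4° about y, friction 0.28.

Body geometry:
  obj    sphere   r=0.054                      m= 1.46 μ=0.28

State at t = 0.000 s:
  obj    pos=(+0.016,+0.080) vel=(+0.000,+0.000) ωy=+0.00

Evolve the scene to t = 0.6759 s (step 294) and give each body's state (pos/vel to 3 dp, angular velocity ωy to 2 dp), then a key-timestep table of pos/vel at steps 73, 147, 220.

State at t = 0.6759 s:
  obj    pos=(+0.408,-0.097) vel=(+1.159,-0.526) ωy=+23.56

Key-timestep trajectory:
   step    t(s)  obj.x    obj.z    obj.vx   obj.vz 
     73  0.1678   +0.040  +0.070  +0.288  -0.131
    147  0.3379   +0.114  +0.036  +0.579  -0.263
    220  0.5057   +0.235  -0.019  +0.867  -0.393


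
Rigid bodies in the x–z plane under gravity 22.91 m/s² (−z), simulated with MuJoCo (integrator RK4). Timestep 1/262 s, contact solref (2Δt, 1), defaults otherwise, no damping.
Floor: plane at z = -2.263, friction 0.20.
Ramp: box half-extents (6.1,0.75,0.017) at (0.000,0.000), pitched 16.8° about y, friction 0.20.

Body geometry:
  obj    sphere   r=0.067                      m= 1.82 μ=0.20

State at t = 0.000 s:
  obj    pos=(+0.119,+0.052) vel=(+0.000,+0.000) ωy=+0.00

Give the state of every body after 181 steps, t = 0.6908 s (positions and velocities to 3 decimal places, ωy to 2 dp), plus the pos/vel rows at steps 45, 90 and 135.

State at t = 0.6908 s:
  obj    pos=(+1.200,-0.274) vel=(+3.128,-0.944) ωy=+48.76

Key-timestep trajectory:
   step    t(s)  obj.x    obj.z    obj.vx   obj.vz 
     45  0.1718   +0.186  +0.032  +0.778  -0.235
     90  0.3435   +0.386  -0.029  +1.556  -0.470
    135  0.5153   +0.720  -0.130  +2.333  -0.704


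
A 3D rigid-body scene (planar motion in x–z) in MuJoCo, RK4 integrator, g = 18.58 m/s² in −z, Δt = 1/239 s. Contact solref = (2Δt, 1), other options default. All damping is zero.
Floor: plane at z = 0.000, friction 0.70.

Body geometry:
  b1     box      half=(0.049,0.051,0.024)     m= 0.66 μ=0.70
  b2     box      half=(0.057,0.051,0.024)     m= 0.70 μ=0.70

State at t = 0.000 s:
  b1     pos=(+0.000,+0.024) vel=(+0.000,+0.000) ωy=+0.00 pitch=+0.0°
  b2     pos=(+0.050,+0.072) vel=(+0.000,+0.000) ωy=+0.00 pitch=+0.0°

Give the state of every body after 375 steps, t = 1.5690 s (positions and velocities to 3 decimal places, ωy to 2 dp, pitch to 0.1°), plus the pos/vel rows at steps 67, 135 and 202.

State at t = 1.5690 s:
  b1     pos=(+0.000,+0.024) vel=(+0.000,+0.000) ωy=+0.00 pitch=+0.0°
  b2     pos=(+0.107,+0.057) vel=(+0.000,+0.000) ωy=+0.00 pitch=+90.0°

Key-timestep trajectory:
   step    t(s)  b1.x    b1.z    b1.vx   b1.vz   b2.x    b2.z    b2.vx   b2.vz 
     67  0.2803   +0.000  +0.024  +0.000  +0.000   +0.078  +0.061  +0.249  +0.041
    135  0.5649   +0.000  +0.024  +0.000  +0.000   +0.124  +0.061  -0.057  -0.006
    202  0.8452   +0.000  +0.024  +0.000  +0.000   +0.111  +0.059  -0.001  +0.003


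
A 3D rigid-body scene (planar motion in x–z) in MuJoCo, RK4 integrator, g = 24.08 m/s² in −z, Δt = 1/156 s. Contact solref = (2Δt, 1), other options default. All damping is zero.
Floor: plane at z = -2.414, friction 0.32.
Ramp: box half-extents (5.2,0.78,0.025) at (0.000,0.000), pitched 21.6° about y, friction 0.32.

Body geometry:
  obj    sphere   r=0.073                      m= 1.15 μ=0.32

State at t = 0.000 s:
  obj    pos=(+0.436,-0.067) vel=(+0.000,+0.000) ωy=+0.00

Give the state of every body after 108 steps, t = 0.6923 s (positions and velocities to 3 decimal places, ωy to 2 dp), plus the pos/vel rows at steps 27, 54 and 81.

State at t = 0.6923 s:
  obj    pos=(+1.847,-0.626) vel=(+4.076,-1.614) ωy=+60.03

Key-timestep trajectory:
   step    t(s)  obj.x    obj.z    obj.vx   obj.vz 
     27  0.1731   +0.524  -0.102  +1.019  -0.404
     54  0.3462   +0.789  -0.207  +2.038  -0.807
     81  0.5192   +1.230  -0.381  +3.057  -1.210


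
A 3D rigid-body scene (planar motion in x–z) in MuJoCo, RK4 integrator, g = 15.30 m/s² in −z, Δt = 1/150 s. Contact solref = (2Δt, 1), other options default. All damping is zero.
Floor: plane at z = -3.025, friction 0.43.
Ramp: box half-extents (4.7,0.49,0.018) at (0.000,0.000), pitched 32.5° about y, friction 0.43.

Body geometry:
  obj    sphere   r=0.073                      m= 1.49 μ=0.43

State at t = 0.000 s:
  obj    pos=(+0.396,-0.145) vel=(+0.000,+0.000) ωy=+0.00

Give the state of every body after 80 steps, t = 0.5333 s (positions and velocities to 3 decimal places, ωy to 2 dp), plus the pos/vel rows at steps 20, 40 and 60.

State at t = 0.5333 s:
  obj    pos=(+1.101,-0.593) vel=(+2.641,-1.683) ωy=+42.88

Key-timestep trajectory:
   step    t(s)  obj.x    obj.z    obj.vx   obj.vz 
     20  0.1333   +0.440  -0.173  +0.661  -0.421
     40  0.2667   +0.572  -0.257  +1.321  -0.841
     60  0.4000   +0.793  -0.397  +1.981  -1.262


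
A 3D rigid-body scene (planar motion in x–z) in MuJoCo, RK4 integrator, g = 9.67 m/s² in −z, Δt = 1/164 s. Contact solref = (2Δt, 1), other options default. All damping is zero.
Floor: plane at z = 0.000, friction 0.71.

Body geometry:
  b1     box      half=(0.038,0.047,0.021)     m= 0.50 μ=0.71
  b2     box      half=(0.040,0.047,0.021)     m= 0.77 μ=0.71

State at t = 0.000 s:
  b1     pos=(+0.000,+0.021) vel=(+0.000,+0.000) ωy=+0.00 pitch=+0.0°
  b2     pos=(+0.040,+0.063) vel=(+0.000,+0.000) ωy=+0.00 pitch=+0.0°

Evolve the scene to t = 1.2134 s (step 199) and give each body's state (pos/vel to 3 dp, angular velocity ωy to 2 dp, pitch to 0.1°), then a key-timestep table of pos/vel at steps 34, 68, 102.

State at t = 1.2134 s:
  b1     pos=(+0.000,+0.021) vel=(+0.000,+0.000) ωy=+0.00 pitch=+0.0°
  b2     pos=(+0.139,+0.021) vel=(+0.000,+0.000) ωy=+0.00 pitch=+180.0°

Key-timestep trajectory:
   step    t(s)  b1.x    b1.z    b1.vx   b1.vz   b2.x    b2.z    b2.vx   b2.vz 
     34  0.2073   +0.000  +0.021  +0.000  +0.000   +0.053  +0.057  +0.159  -0.167
     68  0.4146   +0.000  +0.021  +0.000  +0.000   +0.093  +0.045  +0.079  +0.010
    102  0.6220   +0.000  +0.021  +0.000  +0.000   +0.112  +0.043  +0.188  -0.065


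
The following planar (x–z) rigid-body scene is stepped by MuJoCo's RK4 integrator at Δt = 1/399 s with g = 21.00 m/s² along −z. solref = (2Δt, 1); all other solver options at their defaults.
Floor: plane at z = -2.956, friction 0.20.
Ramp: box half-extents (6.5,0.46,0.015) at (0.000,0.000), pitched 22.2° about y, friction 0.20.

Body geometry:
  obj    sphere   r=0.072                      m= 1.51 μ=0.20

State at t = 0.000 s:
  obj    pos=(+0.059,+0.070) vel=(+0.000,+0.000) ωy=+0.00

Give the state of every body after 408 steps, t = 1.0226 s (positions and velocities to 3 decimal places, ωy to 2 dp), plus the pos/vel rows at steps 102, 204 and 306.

State at t = 1.0226 s:
  obj    pos=(+2.803,-1.050) vel=(+5.366,-2.190) ωy=+80.48

Key-timestep trajectory:
   step    t(s)  obj.x    obj.z    obj.vx   obj.vz 
    102  0.2556   +0.231  +0.000  +1.342  -0.548
    204  0.5113   +0.745  -0.210  +2.683  -1.095
    306  0.7669   +1.602  -0.560  +4.025  -1.642


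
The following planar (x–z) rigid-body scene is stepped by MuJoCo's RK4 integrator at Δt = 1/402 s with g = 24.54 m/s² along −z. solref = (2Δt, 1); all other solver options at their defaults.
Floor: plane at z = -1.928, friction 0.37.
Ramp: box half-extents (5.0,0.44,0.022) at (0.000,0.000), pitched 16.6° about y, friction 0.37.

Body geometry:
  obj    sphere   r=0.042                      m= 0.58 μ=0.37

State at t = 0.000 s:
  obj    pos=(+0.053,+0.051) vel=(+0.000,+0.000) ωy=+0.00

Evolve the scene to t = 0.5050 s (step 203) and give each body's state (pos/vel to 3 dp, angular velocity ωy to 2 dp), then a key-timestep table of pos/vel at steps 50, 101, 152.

State at t = 0.5050 s:
  obj    pos=(+0.665,-0.131) vel=(+2.423,-0.722) ωy=+60.20

Key-timestep trajectory:
   step    t(s)  obj.x    obj.z    obj.vx   obj.vz 
     50  0.1244   +0.090  +0.040  +0.597  -0.178
    101  0.2512   +0.204  +0.006  +1.206  -0.359
    152  0.3781   +0.396  -0.051  +1.815  -0.541


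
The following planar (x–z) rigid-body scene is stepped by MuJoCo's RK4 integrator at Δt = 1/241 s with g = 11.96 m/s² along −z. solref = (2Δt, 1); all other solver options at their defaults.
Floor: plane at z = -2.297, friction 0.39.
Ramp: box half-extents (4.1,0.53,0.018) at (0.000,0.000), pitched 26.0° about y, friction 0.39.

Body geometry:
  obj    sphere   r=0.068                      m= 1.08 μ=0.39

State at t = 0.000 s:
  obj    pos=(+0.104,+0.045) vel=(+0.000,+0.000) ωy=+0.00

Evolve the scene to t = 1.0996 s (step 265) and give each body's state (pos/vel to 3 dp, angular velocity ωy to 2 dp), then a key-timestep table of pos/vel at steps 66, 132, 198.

State at t = 1.0996 s:
  obj    pos=(+2.139,-0.948) vel=(+3.701,-1.805) ωy=+60.55

Key-timestep trajectory:
   step    t(s)  obj.x    obj.z    obj.vx   obj.vz 
     66  0.2739   +0.230  -0.017  +0.922  -0.450
    132  0.5477   +0.609  -0.201  +1.844  -0.899
    198  0.8216   +1.240  -0.509  +2.765  -1.349


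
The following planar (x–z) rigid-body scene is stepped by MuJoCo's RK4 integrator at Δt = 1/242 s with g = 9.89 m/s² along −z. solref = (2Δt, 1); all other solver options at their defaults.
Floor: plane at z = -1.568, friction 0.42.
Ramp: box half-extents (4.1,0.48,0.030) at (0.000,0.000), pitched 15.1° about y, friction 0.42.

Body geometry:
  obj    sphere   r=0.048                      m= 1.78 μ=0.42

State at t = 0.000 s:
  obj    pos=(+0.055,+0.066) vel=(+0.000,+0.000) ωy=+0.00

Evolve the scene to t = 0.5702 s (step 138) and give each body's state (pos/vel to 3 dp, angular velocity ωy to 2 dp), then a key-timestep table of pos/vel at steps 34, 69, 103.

State at t = 0.5702 s:
  obj    pos=(+0.344,-0.012) vel=(+1.013,-0.273) ωy=+21.86

Key-timestep trajectory:
   step    t(s)  obj.x    obj.z    obj.vx   obj.vz 
     34  0.1405   +0.073  +0.061  +0.250  -0.067
     69  0.2851   +0.127  +0.046  +0.507  -0.137
    103  0.4256   +0.216  +0.023  +0.756  -0.204


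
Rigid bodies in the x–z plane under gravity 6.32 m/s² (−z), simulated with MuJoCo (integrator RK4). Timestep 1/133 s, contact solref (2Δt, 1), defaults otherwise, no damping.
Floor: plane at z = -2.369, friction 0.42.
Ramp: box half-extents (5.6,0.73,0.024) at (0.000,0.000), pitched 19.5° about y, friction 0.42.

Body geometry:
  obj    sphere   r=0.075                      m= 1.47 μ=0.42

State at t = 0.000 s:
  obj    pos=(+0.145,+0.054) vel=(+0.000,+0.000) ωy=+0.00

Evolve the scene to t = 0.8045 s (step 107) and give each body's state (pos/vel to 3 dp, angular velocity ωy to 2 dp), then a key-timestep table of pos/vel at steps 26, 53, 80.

State at t = 0.8045 s:
  obj    pos=(+0.605,-0.109) vel=(+1.143,-0.405) ωy=+16.16

Key-timestep trajectory:
   step    t(s)  obj.x    obj.z    obj.vx   obj.vz 
     26  0.1955   +0.172  +0.044  +0.278  -0.098
     53  0.3985   +0.258  +0.014  +0.566  -0.200
     80  0.6015   +0.402  -0.037  +0.854  -0.303


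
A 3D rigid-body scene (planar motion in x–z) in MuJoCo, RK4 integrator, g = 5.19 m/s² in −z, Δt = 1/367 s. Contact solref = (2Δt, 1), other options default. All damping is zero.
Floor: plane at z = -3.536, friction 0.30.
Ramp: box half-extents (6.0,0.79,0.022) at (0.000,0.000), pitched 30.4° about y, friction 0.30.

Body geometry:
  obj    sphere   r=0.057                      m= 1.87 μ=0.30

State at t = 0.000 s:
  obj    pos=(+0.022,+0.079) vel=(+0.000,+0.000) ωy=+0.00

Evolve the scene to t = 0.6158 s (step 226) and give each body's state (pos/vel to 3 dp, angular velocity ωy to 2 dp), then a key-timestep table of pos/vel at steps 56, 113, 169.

State at t = 0.6158 s:
  obj    pos=(+0.329,-0.101) vel=(+0.996,-0.585) ωy=+20.26

Key-timestep trajectory:
   step    t(s)  obj.x    obj.z    obj.vx   obj.vz 
     56  0.1526   +0.041  +0.068  +0.247  -0.145
    113  0.3079   +0.099  +0.034  +0.498  -0.292
    169  0.4605   +0.194  -0.022  +0.745  -0.437


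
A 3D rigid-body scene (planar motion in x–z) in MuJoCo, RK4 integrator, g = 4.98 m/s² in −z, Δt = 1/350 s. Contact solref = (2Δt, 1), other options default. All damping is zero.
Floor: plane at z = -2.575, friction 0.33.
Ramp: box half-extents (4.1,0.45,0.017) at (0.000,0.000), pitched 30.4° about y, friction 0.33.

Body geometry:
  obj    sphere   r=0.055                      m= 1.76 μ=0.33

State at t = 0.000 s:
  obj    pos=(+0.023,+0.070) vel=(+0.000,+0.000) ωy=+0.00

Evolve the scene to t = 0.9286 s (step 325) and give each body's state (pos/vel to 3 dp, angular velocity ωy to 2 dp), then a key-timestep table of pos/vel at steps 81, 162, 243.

State at t = 0.9286 s:
  obj    pos=(+0.692,-0.323) vel=(+1.442,-0.846) ωy=+30.39

Key-timestep trajectory:
   step    t(s)  obj.x    obj.z    obj.vx   obj.vz 
     81  0.2314   +0.065  +0.046  +0.359  -0.211
    162  0.4629   +0.189  -0.028  +0.719  -0.422
    243  0.6943   +0.397  -0.150  +1.078  -0.632


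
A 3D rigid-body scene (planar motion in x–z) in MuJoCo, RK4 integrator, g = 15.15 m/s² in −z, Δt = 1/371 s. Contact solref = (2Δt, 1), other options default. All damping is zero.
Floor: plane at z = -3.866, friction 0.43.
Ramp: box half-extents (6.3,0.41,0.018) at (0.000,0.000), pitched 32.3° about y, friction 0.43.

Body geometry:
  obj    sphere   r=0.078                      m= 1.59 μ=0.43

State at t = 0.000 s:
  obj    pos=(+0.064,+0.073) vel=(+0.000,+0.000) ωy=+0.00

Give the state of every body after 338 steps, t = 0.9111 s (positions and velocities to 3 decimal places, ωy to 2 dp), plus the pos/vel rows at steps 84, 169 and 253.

State at t = 0.9111 s:
  obj    pos=(+2.093,-1.209) vel=(+4.453,-2.815) ωy=+67.53

Key-timestep trajectory:
   step    t(s)  obj.x    obj.z    obj.vx   obj.vz 
     84  0.2264   +0.189  -0.006  +1.107  -0.700
    169  0.4555   +0.571  -0.248  +2.227  -1.408
    253  0.6819   +1.201  -0.645  +3.333  -2.107


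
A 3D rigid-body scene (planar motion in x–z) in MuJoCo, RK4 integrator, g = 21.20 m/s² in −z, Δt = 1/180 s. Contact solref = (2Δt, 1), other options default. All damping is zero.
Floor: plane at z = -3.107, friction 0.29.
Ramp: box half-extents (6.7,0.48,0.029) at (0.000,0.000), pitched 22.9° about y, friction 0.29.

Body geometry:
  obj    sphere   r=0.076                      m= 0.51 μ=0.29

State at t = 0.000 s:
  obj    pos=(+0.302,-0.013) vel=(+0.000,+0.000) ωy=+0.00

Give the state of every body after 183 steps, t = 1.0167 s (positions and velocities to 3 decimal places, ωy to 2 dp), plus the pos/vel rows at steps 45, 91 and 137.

State at t = 1.0167 s:
  obj    pos=(+3.107,-1.199) vel=(+5.518,-2.331) ωy=+78.81

Key-timestep trajectory:
   step    t(s)  obj.x    obj.z    obj.vx   obj.vz 
     45  0.2500   +0.472  -0.085  +1.357  -0.573
     91  0.5056   +0.996  -0.307  +2.744  -1.159
    137  0.7611   +1.874  -0.678  +4.131  -1.745


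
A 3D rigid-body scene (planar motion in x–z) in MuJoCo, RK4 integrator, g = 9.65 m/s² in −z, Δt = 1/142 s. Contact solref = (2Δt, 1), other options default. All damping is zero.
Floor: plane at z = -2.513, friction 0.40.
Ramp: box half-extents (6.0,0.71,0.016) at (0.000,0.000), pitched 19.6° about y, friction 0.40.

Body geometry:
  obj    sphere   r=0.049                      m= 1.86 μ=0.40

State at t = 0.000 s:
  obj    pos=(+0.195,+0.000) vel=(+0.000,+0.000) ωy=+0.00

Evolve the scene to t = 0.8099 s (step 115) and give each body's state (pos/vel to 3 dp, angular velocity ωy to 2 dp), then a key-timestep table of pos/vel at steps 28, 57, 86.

State at t = 0.8099 s:
  obj    pos=(+0.909,-0.255) vel=(+1.764,-0.628) ωy=+38.21

Key-timestep trajectory:
   step    t(s)  obj.x    obj.z    obj.vx   obj.vz 
     28  0.1972   +0.237  -0.016  +0.430  -0.153
     57  0.4014   +0.370  -0.063  +0.874  -0.311
     86  0.6056   +0.594  -0.143  +1.319  -0.470


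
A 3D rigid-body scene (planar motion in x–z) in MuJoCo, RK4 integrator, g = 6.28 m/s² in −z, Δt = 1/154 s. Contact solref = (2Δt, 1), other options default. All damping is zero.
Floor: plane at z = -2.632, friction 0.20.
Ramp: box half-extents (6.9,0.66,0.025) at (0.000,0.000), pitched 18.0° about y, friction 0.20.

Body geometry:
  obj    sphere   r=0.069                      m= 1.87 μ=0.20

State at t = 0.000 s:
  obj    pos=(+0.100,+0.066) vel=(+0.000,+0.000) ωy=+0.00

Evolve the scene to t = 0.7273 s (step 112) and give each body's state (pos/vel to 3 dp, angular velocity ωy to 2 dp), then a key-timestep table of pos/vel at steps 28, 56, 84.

State at t = 0.7273 s:
  obj    pos=(+0.449,-0.047) vel=(+0.959,-0.312) ωy=+14.61

Key-timestep trajectory:
   step    t(s)  obj.x    obj.z    obj.vx   obj.vz 
     28  0.1818   +0.122  +0.059  +0.240  -0.078
     56  0.3636   +0.187  +0.038  +0.479  -0.156
     84  0.5455   +0.296  +0.003  +0.719  -0.234


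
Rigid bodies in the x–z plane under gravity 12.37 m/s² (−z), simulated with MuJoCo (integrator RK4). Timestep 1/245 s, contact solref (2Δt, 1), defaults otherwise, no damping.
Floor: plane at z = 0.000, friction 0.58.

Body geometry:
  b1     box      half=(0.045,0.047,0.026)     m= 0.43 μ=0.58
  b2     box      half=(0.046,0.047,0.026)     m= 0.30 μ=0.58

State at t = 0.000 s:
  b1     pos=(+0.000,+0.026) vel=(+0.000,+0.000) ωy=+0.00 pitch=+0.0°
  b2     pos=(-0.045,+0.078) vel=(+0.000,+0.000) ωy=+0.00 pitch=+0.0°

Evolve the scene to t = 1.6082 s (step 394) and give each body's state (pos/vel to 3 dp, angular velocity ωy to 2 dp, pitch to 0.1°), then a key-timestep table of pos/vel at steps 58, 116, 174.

State at t = 1.6082 s:
  b1     pos=(+0.000,+0.026) vel=(+0.000,+0.000) ωy=+0.00 pitch=+0.0°
  b2     pos=(-0.160,+0.026) vel=(+0.000,+0.000) ωy=+0.00 pitch=+180.0°

Key-timestep trajectory:
   step    t(s)  b1.x    b1.z    b1.vx   b1.vz   b2.x    b2.z    b2.vx   b2.vz 
     58  0.2367   +0.000  +0.026  +0.000  +0.000   -0.046  +0.078  -0.010  +0.000
    116  0.4735   +0.000  +0.026  +0.000  +0.000   -0.063  +0.071  -0.205  -0.201
    174  0.7102   +0.000  +0.026  +0.000  +0.000   -0.115  +0.053  -0.126  -0.005


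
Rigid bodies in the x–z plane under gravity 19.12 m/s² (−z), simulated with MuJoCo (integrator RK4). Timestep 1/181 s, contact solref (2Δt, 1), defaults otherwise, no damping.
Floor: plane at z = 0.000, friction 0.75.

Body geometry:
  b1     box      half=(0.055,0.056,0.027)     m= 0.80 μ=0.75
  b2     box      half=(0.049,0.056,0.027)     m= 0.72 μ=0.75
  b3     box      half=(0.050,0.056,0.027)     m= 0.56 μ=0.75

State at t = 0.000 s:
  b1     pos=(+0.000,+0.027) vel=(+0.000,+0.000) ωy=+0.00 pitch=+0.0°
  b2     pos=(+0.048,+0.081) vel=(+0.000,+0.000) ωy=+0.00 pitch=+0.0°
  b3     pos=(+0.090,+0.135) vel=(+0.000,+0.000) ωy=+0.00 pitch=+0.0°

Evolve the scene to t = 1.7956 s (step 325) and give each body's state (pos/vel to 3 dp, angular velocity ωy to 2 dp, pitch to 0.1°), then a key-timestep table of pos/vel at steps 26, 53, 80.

State at t = 1.7956 s:
  b1     pos=(+0.000,+0.027) vel=(+0.000,+0.000) ωy=+0.00 pitch=+0.0°
  b2     pos=(+0.091,+0.049) vel=(+0.000,+0.000) ωy=+0.00 pitch=+90.0°
  b3     pos=(+0.259,+0.027) vel=(+0.000,+0.000) ωy=+0.00 pitch=+180.0°

Key-timestep trajectory:
   step    t(s)  b1.x    b1.z    b1.vx   b1.vz   b2.x    b2.z    b2.vx   b2.vz   b3.x    b3.z    b3.vx   b3.vz 
     26  0.1436   +0.000  +0.027  -0.001  +0.000   +0.065  +0.080  +0.301  -0.111   +0.132  +0.097  +0.545  -0.861
     53  0.2928   +0.000  +0.027  +0.000  +0.000   +0.101  +0.053  -0.033  -0.009   +0.199  +0.056  +0.209  +0.016
     80  0.4420   +0.000  +0.027  +0.000  +0.000   +0.092  +0.049  +0.020  +0.033   +0.234  +0.050  +0.424  -0.224


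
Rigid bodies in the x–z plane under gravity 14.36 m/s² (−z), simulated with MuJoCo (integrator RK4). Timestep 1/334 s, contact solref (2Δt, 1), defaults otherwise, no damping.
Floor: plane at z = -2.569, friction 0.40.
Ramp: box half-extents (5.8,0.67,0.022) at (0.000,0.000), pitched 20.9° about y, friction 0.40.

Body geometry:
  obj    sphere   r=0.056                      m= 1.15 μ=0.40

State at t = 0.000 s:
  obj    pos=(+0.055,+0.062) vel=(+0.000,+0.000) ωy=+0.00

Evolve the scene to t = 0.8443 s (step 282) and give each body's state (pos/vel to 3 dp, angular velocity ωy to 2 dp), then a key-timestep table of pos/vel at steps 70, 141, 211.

State at t = 0.8443 s:
  obj    pos=(+1.274,-0.403) vel=(+2.886,-1.102) ωy=+55.16

Key-timestep trajectory:
   step    t(s)  obj.x    obj.z    obj.vx   obj.vz 
     70  0.2096   +0.130  +0.034  +0.716  -0.274
    141  0.4222   +0.360  -0.054  +1.443  -0.551
    211  0.6317   +0.737  -0.198  +2.160  -0.825


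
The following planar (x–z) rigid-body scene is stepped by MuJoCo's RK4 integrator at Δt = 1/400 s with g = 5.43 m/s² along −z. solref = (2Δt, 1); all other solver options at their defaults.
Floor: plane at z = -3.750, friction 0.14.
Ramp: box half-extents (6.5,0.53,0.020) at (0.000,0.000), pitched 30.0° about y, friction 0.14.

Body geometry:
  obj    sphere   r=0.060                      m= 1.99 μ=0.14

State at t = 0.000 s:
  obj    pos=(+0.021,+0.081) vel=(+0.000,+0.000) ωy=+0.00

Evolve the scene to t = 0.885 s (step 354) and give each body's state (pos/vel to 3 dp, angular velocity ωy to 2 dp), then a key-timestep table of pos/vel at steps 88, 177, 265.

State at t = 0.885 s:
  obj    pos=(+0.718,-0.322) vel=(+1.579,-0.902) ωy=+24.32

Key-timestep trajectory:
   step    t(s)  obj.x    obj.z    obj.vx   obj.vz 
     88  0.2200   +0.064  +0.056  +0.392  -0.226
    177  0.4425   +0.195  -0.020  +0.790  -0.449
    265  0.6625   +0.412  -0.145  +1.179  -0.683


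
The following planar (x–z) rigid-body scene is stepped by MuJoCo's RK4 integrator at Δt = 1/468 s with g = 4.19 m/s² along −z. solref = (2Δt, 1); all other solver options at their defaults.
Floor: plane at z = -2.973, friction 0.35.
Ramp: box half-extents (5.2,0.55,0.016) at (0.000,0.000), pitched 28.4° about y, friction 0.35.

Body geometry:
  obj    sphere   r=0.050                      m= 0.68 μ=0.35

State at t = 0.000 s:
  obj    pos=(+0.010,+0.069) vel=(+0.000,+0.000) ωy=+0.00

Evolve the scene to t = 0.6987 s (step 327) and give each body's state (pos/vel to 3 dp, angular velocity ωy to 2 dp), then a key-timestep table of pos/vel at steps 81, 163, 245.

State at t = 0.6987 s:
  obj    pos=(+0.316,-0.096) vel=(+0.875,-0.473) ωy=+19.89

Key-timestep trajectory:
   step    t(s)  obj.x    obj.z    obj.vx   obj.vz 
     81  0.1731   +0.029  +0.059  +0.217  -0.117
    163  0.3483   +0.086  +0.028  +0.436  -0.236
    245  0.5235   +0.182  -0.023  +0.656  -0.354


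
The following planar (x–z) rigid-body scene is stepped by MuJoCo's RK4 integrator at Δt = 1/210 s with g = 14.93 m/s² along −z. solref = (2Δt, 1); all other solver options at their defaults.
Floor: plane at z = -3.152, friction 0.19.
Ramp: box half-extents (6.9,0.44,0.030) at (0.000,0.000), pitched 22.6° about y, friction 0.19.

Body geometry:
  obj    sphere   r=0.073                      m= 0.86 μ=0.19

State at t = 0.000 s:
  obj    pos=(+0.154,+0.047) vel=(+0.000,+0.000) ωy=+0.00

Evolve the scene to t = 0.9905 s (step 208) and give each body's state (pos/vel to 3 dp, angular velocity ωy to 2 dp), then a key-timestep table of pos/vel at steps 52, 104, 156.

State at t = 0.9905 s:
  obj    pos=(+2.010,-0.725) vel=(+3.748,-1.560) ωy=+55.59

Key-timestep trajectory:
   step    t(s)  obj.x    obj.z    obj.vx   obj.vz 
     52  0.2476   +0.270  -0.001  +0.937  -0.390
    104  0.4952   +0.618  -0.146  +1.874  -0.780
    156  0.7429   +1.198  -0.387  +2.811  -1.170


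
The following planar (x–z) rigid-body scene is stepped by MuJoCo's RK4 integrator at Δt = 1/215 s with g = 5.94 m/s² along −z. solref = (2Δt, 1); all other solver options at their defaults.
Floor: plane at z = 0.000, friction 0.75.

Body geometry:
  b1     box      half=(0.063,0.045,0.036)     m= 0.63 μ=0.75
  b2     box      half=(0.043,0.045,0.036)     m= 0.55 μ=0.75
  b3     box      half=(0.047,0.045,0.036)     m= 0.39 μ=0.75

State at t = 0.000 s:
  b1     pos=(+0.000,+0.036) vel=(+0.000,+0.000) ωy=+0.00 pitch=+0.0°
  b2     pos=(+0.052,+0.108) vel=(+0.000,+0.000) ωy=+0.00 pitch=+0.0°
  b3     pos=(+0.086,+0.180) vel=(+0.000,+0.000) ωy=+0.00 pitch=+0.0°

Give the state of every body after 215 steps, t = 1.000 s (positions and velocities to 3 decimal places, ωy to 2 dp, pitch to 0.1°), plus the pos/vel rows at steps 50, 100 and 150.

State at t = 1.000 s:
  b1     pos=(+0.000,+0.036) vel=(+0.000,+0.000) ωy=+0.00 pitch=+0.0°
  b2     pos=(+0.103,+0.043) vel=(+0.000,+0.000) ωy=+0.00 pitch=+90.0°
  b3     pos=(+0.288,+0.036) vel=(+0.000,+0.000) ωy=+0.00 pitch=+180.0°

Key-timestep trajectory:
   step    t(s)  b1.x    b1.z    b1.vx   b1.vz   b2.x    b2.z    b2.vx   b2.vz   b3.x    b3.z    b3.vx   b3.vz 
     50  0.2326   +0.000  +0.036  +0.000  +0.000   +0.056  +0.109  +0.040  +0.008   +0.097  +0.177  +0.113  -0.036
    100  0.4651   +0.000  +0.036  +0.000  +0.000   +0.080  +0.105  +0.201  -0.105   +0.156  +0.132  +0.376  -0.554
    150  0.6977   +0.000  +0.036  +0.000  +0.000   +0.102  +0.043  -0.007  +0.033   +0.238  +0.059  +0.268  +0.009


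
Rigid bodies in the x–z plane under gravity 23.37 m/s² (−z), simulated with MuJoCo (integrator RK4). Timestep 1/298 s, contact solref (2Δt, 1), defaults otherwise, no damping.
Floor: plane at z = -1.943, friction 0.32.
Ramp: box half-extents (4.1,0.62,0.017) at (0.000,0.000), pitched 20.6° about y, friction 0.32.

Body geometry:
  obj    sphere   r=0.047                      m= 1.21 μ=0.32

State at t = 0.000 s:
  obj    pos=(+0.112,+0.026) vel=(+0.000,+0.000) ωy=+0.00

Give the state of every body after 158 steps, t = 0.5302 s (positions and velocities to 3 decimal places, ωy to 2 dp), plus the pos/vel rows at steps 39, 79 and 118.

State at t = 0.5302 s:
  obj    pos=(+0.885,-0.264) vel=(+2.915,-1.096) ωy=+66.24

Key-timestep trajectory:
   step    t(s)  obj.x    obj.z    obj.vx   obj.vz 
     39  0.1309   +0.159  +0.009  +0.720  -0.271
     79  0.2651   +0.305  -0.046  +1.458  -0.548
    118  0.3960   +0.543  -0.136  +2.177  -0.818


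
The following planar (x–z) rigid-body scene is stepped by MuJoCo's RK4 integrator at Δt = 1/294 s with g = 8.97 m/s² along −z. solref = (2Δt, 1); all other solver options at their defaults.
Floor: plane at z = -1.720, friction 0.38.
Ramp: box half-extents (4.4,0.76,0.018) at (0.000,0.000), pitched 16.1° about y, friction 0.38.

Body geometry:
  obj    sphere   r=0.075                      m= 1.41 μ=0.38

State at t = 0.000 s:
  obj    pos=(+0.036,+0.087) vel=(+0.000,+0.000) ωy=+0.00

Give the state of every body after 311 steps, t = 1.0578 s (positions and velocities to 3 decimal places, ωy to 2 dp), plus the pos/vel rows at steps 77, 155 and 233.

State at t = 1.0578 s:
  obj    pos=(+0.991,-0.189) vel=(+1.806,-0.521) ωy=+25.06

Key-timestep trajectory:
   step    t(s)  obj.x    obj.z    obj.vx   obj.vz 
     77  0.2619   +0.094  +0.070  +0.447  -0.129
    155  0.5272   +0.273  +0.018  +0.900  -0.260
    233  0.7925   +0.572  -0.068  +1.353  -0.391


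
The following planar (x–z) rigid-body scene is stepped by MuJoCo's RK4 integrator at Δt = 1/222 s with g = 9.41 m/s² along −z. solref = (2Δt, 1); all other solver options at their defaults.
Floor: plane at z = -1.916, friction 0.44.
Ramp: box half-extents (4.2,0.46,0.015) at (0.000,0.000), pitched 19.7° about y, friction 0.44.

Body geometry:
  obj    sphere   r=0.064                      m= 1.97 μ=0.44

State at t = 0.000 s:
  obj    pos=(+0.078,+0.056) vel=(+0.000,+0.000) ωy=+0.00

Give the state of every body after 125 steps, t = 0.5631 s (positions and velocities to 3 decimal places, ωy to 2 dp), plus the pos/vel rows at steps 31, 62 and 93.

State at t = 0.5631 s:
  obj    pos=(+0.416,-0.065) vel=(+1.201,-0.430) ωy=+19.93

Key-timestep trajectory:
   step    t(s)  obj.x    obj.z    obj.vx   obj.vz 
     31  0.1396   +0.099  +0.049  +0.298  -0.107
     62  0.2793   +0.161  +0.026  +0.596  -0.213
     93  0.4189   +0.265  -0.011  +0.894  -0.320


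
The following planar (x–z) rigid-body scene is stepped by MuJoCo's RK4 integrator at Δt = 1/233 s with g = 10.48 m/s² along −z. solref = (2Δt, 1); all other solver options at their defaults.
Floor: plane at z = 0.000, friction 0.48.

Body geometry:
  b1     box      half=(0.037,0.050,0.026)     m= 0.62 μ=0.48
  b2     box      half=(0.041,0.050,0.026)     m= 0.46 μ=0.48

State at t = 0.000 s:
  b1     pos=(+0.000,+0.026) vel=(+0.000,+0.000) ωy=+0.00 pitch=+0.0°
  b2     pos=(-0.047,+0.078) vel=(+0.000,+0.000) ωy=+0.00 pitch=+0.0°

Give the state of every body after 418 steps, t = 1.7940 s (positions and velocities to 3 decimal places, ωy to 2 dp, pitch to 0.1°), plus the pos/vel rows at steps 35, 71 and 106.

State at t = 1.7940 s:
  b1     pos=(+0.000,+0.026) vel=(+0.000,+0.000) ωy=+0.00 pitch=+0.0°
  b2     pos=(-0.088,+0.041) vel=(+0.000,+0.000) ωy=+0.00 pitch=-90.0°

Key-timestep trajectory:
   step    t(s)  b1.x    b1.z    b1.vx   b1.vz   b2.x    b2.z    b2.vx   b2.vz 
     35  0.1502   +0.000  +0.026  +0.000  +0.000   -0.066  +0.056  -0.208  -0.537
     71  0.3047   +0.000  +0.026  +0.000  +0.000   -0.099  +0.046  -0.003  +0.001
    106  0.4549   +0.000  +0.026  +0.000  +0.000   -0.085  +0.043  -0.043  -0.022


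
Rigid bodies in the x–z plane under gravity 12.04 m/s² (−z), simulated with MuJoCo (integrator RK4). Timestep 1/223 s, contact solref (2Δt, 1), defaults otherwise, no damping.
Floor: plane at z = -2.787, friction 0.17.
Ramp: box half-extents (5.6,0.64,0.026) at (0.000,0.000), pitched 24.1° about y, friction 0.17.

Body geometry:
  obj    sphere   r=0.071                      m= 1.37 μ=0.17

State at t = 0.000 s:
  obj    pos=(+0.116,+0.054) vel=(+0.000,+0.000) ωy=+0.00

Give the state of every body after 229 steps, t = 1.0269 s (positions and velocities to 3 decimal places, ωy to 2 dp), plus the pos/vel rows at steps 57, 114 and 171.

State at t = 1.0269 s:
  obj    pos=(+1.807,-0.702) vel=(+3.292,-1.473) ωy=+50.78

Key-timestep trajectory:
   step    t(s)  obj.x    obj.z    obj.vx   obj.vz 
     57  0.2556   +0.221  +0.007  +0.820  -0.367
    114  0.5112   +0.535  -0.133  +1.639  -0.733
    171  0.7668   +1.059  -0.367  +2.458  -1.100


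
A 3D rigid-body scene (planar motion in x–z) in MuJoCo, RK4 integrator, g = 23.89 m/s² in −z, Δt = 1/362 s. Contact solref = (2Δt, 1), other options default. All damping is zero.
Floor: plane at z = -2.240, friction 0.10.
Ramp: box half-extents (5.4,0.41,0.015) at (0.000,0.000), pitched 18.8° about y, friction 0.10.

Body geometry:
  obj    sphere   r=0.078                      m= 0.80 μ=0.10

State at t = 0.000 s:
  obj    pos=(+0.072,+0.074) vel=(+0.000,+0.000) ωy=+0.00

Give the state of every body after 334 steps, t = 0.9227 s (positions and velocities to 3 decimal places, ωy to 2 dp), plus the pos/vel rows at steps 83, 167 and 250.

State at t = 0.9227 s:
  obj    pos=(+2.288,-0.681) vel=(+4.803,-1.635) ωy=+65.04

Key-timestep trajectory:
   step    t(s)  obj.x    obj.z    obj.vx   obj.vz 
     83  0.2293   +0.209  +0.027  +1.194  -0.406
    167  0.4613   +0.626  -0.115  +2.402  -0.818
    250  0.6906   +1.314  -0.349  +3.595  -1.224


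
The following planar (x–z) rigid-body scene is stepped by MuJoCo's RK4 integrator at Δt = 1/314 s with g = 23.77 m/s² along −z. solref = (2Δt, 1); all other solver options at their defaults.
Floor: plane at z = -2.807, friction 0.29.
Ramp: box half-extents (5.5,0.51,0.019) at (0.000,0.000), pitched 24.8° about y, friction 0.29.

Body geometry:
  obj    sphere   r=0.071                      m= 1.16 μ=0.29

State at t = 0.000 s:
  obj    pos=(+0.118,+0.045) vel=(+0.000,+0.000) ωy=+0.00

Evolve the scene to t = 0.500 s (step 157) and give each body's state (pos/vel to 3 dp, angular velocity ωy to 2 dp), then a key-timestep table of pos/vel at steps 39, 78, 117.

State at t = 0.500 s:
  obj    pos=(+0.926,-0.329) vel=(+3.233,-1.494) ωy=+50.14

Key-timestep trajectory:
   step    t(s)  obj.x    obj.z    obj.vx   obj.vz 
     39  0.1242   +0.168  +0.022  +0.803  -0.371
     78  0.2484   +0.317  -0.048  +1.606  -0.742
    117  0.3726   +0.567  -0.163  +2.409  -1.113


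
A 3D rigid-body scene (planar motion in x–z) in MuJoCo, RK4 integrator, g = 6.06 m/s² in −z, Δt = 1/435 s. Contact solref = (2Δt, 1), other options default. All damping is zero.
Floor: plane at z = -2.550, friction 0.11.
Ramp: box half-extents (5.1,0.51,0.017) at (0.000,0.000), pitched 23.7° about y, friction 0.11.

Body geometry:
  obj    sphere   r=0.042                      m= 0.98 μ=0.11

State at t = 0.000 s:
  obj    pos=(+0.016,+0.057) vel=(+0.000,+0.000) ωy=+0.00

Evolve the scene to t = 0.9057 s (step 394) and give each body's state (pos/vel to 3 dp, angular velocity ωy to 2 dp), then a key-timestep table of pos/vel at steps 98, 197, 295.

State at t = 0.9057 s:
  obj    pos=(+0.704,-0.245) vel=(+1.516,-0.667) ωy=+32.72

Key-timestep trajectory:
   step    t(s)  obj.x    obj.z    obj.vx   obj.vz 
     98  0.2253   +0.059  +0.038  +0.379  -0.168
    197  0.4529   +0.189  -0.018  +0.759  -0.336
    295  0.6782   +0.402  -0.112  +1.133  -0.508


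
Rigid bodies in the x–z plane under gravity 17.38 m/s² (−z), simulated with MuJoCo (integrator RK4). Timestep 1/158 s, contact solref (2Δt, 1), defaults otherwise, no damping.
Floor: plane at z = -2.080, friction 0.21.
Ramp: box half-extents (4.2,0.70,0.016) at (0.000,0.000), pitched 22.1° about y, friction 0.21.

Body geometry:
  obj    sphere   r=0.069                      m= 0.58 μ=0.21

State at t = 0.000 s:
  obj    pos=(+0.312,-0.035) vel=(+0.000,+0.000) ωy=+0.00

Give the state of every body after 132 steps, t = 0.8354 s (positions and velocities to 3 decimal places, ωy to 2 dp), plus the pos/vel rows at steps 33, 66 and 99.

State at t = 0.8354 s:
  obj    pos=(+1.822,-0.648) vel=(+3.616,-1.468) ωy=+56.54

Key-timestep trajectory:
   step    t(s)  obj.x    obj.z    obj.vx   obj.vz 
     33  0.2089   +0.406  -0.073  +0.904  -0.367
     66  0.4177   +0.690  -0.188  +1.808  -0.734
     99  0.6266   +1.162  -0.380  +2.712  -1.101


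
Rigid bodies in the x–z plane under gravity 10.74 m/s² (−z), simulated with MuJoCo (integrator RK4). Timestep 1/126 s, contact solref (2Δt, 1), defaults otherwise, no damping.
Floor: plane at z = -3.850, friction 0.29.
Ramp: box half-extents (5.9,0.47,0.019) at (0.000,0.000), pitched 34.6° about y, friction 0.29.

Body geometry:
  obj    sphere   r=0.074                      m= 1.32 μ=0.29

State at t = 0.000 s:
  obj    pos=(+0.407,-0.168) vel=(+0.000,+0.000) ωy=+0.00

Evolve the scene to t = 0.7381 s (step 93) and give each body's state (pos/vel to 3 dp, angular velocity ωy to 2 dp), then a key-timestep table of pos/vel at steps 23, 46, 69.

State at t = 0.7381 s:
  obj    pos=(+1.384,-0.842) vel=(+2.647,-1.826) ωy=+43.43

Key-timestep trajectory:
   step    t(s)  obj.x    obj.z    obj.vx   obj.vz 
     23  0.1825   +0.467  -0.209  +0.655  -0.452
     46  0.3651   +0.646  -0.333  +1.310  -0.903
     69  0.5476   +0.945  -0.539  +1.964  -1.355


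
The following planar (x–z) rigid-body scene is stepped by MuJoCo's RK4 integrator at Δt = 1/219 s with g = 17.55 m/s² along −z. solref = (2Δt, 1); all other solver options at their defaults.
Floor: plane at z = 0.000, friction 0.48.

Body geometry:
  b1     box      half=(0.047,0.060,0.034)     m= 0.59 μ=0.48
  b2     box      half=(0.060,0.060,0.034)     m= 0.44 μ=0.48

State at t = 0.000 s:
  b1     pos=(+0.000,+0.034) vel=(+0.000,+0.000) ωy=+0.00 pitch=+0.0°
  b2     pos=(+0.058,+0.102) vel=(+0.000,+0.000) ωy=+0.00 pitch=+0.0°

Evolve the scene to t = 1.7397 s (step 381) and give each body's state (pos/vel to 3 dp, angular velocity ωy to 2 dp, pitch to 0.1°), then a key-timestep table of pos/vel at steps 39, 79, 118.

State at t = 1.7397 s:
  b1     pos=(+0.000,+0.034) vel=(+0.000,+0.000) ωy=+0.00 pitch=+0.0°
  b2     pos=(+0.117,+0.060) vel=(+0.000,+0.000) ωy=+0.00 pitch=+90.0°

Key-timestep trajectory:
   step    t(s)  b1.x    b1.z    b1.vx   b1.vz   b2.x    b2.z    b2.vx   b2.vz 
     39  0.1781   +0.000  +0.034  +0.000  +0.000   +0.098  +0.066  +0.531  -0.022
     79  0.3607   +0.000  +0.034  +0.000  +0.000   +0.135  +0.067  -0.101  -0.024
    118  0.5388   +0.000  +0.034  +0.000  +0.000   +0.116  +0.060  +0.244  -0.130


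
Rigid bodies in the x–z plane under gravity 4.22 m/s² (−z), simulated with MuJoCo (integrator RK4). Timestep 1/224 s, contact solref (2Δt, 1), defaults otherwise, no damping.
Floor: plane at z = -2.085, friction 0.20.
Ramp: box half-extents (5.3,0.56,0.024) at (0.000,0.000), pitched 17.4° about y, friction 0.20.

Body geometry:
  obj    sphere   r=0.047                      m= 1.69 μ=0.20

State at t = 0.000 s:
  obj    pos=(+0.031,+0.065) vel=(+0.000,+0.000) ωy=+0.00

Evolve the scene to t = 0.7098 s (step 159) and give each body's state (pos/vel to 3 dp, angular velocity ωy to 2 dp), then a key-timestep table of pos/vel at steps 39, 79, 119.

State at t = 0.7098 s:
  obj    pos=(+0.248,-0.003) vel=(+0.611,-0.191) ωy=+13.61

Key-timestep trajectory:
   step    t(s)  obj.x    obj.z    obj.vx   obj.vz 
     39  0.1741   +0.044  +0.061  +0.150  -0.047
     79  0.3527   +0.084  +0.048  +0.303  -0.095
    119  0.5312   +0.152  +0.027  +0.457  -0.143


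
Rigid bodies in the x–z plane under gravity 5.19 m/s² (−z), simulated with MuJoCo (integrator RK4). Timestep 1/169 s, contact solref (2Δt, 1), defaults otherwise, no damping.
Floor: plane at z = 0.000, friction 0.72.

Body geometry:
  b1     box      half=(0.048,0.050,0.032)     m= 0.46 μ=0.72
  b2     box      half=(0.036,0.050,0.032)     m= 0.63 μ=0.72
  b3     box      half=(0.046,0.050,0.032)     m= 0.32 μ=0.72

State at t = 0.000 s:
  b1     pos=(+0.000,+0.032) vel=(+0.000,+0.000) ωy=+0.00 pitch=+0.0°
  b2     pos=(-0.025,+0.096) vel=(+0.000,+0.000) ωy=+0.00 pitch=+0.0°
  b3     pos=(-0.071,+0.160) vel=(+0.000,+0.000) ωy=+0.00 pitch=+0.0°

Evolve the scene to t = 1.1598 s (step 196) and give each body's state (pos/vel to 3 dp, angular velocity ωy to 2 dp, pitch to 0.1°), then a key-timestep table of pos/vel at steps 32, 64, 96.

State at t = 1.1598 s:
  b1     pos=(+0.000,+0.032) vel=(+0.000,+0.000) ωy=+0.00 pitch=+0.0°
  b2     pos=(-0.025,+0.096) vel=(+0.000,+0.000) ωy=+0.00 pitch=+0.0°
  b3     pos=(-0.095,+0.046) vel=(+0.000,+0.000) ωy=+0.00 pitch=-90.0°

Key-timestep trajectory:
   step    t(s)  b1.x    b1.z    b1.vx   b1.vz   b2.x    b2.z    b2.vx   b2.vz   b3.x    b3.z    b3.vx   b3.vz 
     32  0.1893   +0.000  +0.032  +0.000  +0.000   -0.025  +0.096  +0.000  +0.000   -0.086  +0.150  -0.156  -0.169
     64  0.3787   +0.000  +0.032  +0.000  +0.000   -0.025  +0.096  +0.000  +0.000   -0.115  +0.050  +0.000  +0.111
     96  0.5680   +0.000  +0.032  +0.000  +0.000   -0.025  +0.096  +0.000  +0.000   -0.100  +0.049  +0.178  -0.100
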